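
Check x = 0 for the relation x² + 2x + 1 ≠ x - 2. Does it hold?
x = 0: LHS = 0² + 2·0 + 1 = 1, RHS = 0 - 2 = -2; 1 ≠ -2 — holds

The relation is satisfied at x = 0.

Answer: Yes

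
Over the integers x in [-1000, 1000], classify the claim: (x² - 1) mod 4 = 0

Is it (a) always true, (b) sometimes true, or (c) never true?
Holds at x = 1: LHS = (1² - 1) mod 4 = 0 mod 4 = 0; 0 = 0 — holds
Fails at x = 0: LHS = (0² - 1) mod 4 = (-1) mod 4 = 3; 3 = 0 — FAILS
It is satisfied by some integers in the range but not all.

Answer: Sometimes true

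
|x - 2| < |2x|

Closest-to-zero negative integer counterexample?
Testing negative integers from -1 downward:
x = -1: LHS = |(-1) - 2| = |-3| = 3, RHS = |2·(-1)| = |-2| = 2; 3 < 2 — FAILS  ← closest negative counterexample to 0

Answer: x = -1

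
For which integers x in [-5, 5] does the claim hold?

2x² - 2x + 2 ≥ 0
Over all integers in [-5, 5], LHS − RHS is smallest at x = 0, where it equals 2:
x = 0: LHS = 2·0² - 2·0 + 2 = 2; 2 ≥ 0 — holds
At the ends of the range:
x = -5: LHS = 2·(-5)² - 2·(-5) + 2 = 62; 62 ≥ 0 — holds
x = 5: LHS = 2·5² - 2·5 + 2 = 42; 42 ≥ 0 — holds
Hence LHS − RHS is never negative, i.e. LHS ≥ RHS throughout, so the relation holds for every integer in [-5, 5].

Answer: All integers in [-5, 5]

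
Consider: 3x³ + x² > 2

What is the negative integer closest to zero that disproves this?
Testing negative integers from -1 downward:
x = -1: LHS = 3·(-1)³ + (-1)² = -2; -2 > 2 — FAILS  ← closest negative counterexample to 0

Answer: x = -1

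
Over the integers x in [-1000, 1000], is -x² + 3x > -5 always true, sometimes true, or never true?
Holds at x = 0: LHS = -0² + 3·0 = 0; 0 > -5 — holds
Fails at x = -2: LHS = -(-2)² + 3·(-2) = -10; -10 > -5 — FAILS
It is satisfied by some integers in the range but not all.

Answer: Sometimes true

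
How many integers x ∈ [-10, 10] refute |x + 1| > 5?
Counterexamples in [-10, 10]: {-6, -5, -4, -3, -2, -1, 0, 1, 2, 3, 4}.

Counting them gives 11 values.

Answer: 11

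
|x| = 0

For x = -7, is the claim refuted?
Substitute x = -7 into the relation:
x = -7: LHS = |-7| = 7; 7 = 0 — FAILS

Since the claim fails at x = -7, this value is a counterexample.

Answer: Yes, x = -7 is a counterexample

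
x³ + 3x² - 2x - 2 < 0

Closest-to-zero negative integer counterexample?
Testing negative integers from -1 downward:
x = -1: LHS = (-1)³ + 3·(-1)² - 2·(-1) - 2 = 2; 2 < 0 — FAILS  ← closest negative counterexample to 0

Answer: x = -1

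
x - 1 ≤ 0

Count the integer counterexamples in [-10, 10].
Counterexamples in [-10, 10]: {2, 3, 4, 5, 6, 7, 8, 9, 10}.

Counting them gives 9 values.

Answer: 9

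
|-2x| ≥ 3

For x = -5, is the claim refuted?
Substitute x = -5 into the relation:
x = -5: LHS = |-2·(-5)| = |10| = 10; 10 ≥ 3 — holds

The claim holds here, so x = -5 is not a counterexample. (A counterexample exists elsewhere, e.g. x = 0.)

Answer: No, x = -5 is not a counterexample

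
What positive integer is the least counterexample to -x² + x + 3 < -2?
Testing positive integers:
x = 1: LHS = -1² + 1 + 3 = 3; 3 < -2 — FAILS  ← smallest positive counterexample

Answer: x = 1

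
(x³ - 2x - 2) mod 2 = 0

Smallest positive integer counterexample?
Testing positive integers:
x = 1: LHS = (1³ - 2·1 - 2) mod 2 = (-3) mod 2 = 1; 1 = 0 — FAILS  ← smallest positive counterexample

Answer: x = 1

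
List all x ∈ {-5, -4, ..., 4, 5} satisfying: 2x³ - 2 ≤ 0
Holds for: {-5, -4, -3, -2, -1, 0, 1}
Fails for: {2, 3, 4, 5}

Answer: {-5, -4, -3, -2, -1, 0, 1}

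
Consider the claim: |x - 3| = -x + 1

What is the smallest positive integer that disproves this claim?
Testing positive integers:
x = 1: LHS = |1 - 3| = |-2| = 2, RHS = -1 + 1 = 0; 2 = 0 — FAILS  ← smallest positive counterexample

Answer: x = 1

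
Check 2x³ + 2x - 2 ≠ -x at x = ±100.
x = 100: LHS = 2·100³ + 2·100 - 2 = 2000198; 2000198 ≠ -100 — holds
x = -100: LHS = 2·(-100)³ + 2·(-100) - 2 = -2000202, RHS = -(-100) = 100; -2000202 ≠ 100 — holds

Answer: Yes, holds for both x = 100 and x = -100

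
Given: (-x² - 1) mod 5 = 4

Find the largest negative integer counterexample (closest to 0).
Testing negative integers from -1 downward:
x = -1: LHS = (-(-1)² - 1) mod 5 = (-2) mod 5 = 3; 3 = 4 — FAILS  ← closest negative counterexample to 0

Answer: x = -1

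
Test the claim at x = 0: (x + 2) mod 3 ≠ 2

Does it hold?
x = 0: LHS = (0 + 2) mod 3 = 2 mod 3 = 2; 2 ≠ 2 — FAILS

The relation fails at x = 0, so x = 0 is a counterexample.

Answer: No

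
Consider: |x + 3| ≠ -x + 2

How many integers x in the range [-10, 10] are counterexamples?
Track d = LHS − RHS over the integers in [-10, 10]. Equality would need d = 0, but d changes sign only between consecutive integers, jumping over 0:
x = -1: LHS = |(-1) + 3| = |2| = 2, RHS = -(-1) + 2 = 3; 2 ≠ 3 — holds  (d = -1)
x = 0: LHS = |0 + 3| = |3| = 3, RHS = -0 + 2 = 2; 3 ≠ 2 — holds  (d = 1)
Away from these crossings d keeps a constant sign, and checking every integer in [-10, 10] confirms d ≠ 0 throughout. Hence the two sides are never equal, so the relation holds for every integer in [-10, 10].

No counterexample appears in that range.

Answer: 0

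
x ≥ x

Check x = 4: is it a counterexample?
Substitute x = 4 into the relation:
x = 4: 4 ≥ 4 — holds

The relation holds at x = 4, so it is not a counterexample.

Answer: No, x = 4 is not a counterexample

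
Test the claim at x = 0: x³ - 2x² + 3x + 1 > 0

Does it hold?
x = 0: LHS = 0³ - 2·0² + 3·0 + 1 = 1; 1 > 0 — holds

The relation is satisfied at x = 0.

Answer: Yes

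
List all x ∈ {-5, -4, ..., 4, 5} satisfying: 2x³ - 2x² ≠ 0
Holds for: {-5, -4, -3, -2, -1, 2, 3, 4, 5}
Fails for: {0, 1}

Answer: {-5, -4, -3, -2, -1, 2, 3, 4, 5}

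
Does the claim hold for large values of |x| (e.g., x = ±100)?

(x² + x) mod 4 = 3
x = 100: LHS = (100² + 100) mod 4 = 10100 mod 4 = 0; 0 = 3 — FAILS
x = -100: LHS = ((-100)² + (-100)) mod 4 = 9900 mod 4 = 0; 0 = 3 — FAILS

Answer: No, fails for both x = 100 and x = -100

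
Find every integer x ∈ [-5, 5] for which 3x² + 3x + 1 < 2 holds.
Holds for: {-1, 0}
Fails for: {-5, -4, -3, -2, 1, 2, 3, 4, 5}

Answer: {-1, 0}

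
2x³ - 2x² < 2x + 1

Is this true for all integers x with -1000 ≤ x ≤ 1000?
The claim fails at x = 2:
x = 2: LHS = 2·2³ - 2·2² = 8, RHS = 2·2 + 1 = 5; 8 < 5 — FAILS

Because a single integer refutes it, the statement is false.

Answer: False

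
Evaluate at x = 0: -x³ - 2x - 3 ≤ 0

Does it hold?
x = 0: LHS = -0³ - 2·0 - 3 = -3; -3 ≤ 0 — holds

The relation is satisfied at x = 0.

Answer: Yes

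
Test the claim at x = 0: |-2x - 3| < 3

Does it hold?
x = 0: LHS = |-2·0 - 3| = |-3| = 3; 3 < 3 — FAILS

The relation fails at x = 0, so x = 0 is a counterexample.

Answer: No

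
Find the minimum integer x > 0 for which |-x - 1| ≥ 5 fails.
Testing positive integers:
x = 1: LHS = |-1 - 1| = |-2| = 2; 2 ≥ 5 — FAILS  ← smallest positive counterexample

Answer: x = 1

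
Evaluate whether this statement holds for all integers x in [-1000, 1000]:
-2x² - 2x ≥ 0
The claim fails at x = 1:
x = 1: LHS = -2·1² - 2·1 = -4; -4 ≥ 0 — FAILS

Because a single integer refutes it, the statement is false.

Answer: False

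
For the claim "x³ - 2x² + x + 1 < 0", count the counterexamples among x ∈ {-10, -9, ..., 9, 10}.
Counterexamples in [-10, 10]: {0, 1, 2, 3, 4, 5, 6, 7, 8, 9, 10}.

Counting them gives 11 values.

Answer: 11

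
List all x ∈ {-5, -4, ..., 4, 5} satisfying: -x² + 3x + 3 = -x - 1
Track d = LHS − RHS over the integers in [-5, 5]. Equality would need d = 0, but d changes sign only between consecutive integers, jumping over 0:
x = -1: LHS = -(-1)² + 3·(-1) + 3 = -1, RHS = -(-1) - 1 = 0; -1 = 0 — FAILS  (d = -1)
x = 0: LHS = -0² + 3·0 + 3 = 3, RHS = -0 - 1 = -1; 3 = -1 — FAILS  (d = 4)
x = 4: LHS = -4² + 3·4 + 3 = -1, RHS = -4 - 1 = -5; -1 = -5 — FAILS  (d = 4)
x = 5: LHS = -5² + 3·5 + 3 = -7, RHS = -5 - 1 = -6; -7 = -6 — FAILS  (d = -1)
Away from these crossings d keeps a constant sign, and checking every integer in [-5, 5] confirms d ≠ 0 throughout. Hence the two sides are never equal, so the claimed relation (=) fails for every integer in [-5, 5].

Answer: None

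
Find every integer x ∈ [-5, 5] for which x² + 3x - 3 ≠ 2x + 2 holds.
Track d = LHS − RHS over the integers in [-5, 5]. Equality would need d = 0, but d changes sign only between consecutive integers, jumping over 0:
x = -3: LHS = (-3)² + 3·(-3) - 3 = -3, RHS = 2·(-3) + 2 = -4; -3 ≠ -4 — holds  (d = 1)
x = -2: LHS = (-2)² + 3·(-2) - 3 = -5, RHS = 2·(-2) + 2 = -2; -5 ≠ -2 — holds  (d = -3)
x = 1: LHS = 1² + 3·1 - 3 = 1, RHS = 2·1 + 2 = 4; 1 ≠ 4 — holds  (d = -3)
x = 2: LHS = 2² + 3·2 - 3 = 7, RHS = 2·2 + 2 = 6; 7 ≠ 6 — holds  (d = 1)
Away from these crossings d keeps a constant sign, and checking every integer in [-5, 5] confirms d ≠ 0 throughout. Hence the two sides are never equal, so the relation holds for every integer in [-5, 5].

Answer: All integers in [-5, 5]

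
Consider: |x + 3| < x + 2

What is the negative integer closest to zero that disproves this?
Testing negative integers from -1 downward:
x = -1: LHS = |(-1) + 3| = |2| = 2, RHS = (-1) + 2 = 1; 2 < 1 — FAILS  ← closest negative counterexample to 0

Answer: x = -1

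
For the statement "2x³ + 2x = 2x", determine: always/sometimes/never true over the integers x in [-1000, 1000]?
Holds at x = 0: LHS = 2·0³ + 2·0 = 0, RHS = 2·0 = 0; 0 = 0 — holds
Fails at x = 1: LHS = 2·1³ + 2·1 = 4, RHS = 2·1 = 2; 4 = 2 — FAILS
It is satisfied by some integers in the range but not all.

Answer: Sometimes true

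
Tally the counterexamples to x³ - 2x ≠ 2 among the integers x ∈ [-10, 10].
Track d = LHS − RHS over the integers in [-10, 10]. Equality would need d = 0, but d changes sign only between consecutive integers, jumping over 0:
x = 1: LHS = 1³ - 2·1 = -1; -1 ≠ 2 — holds  (d = -3)
x = 2: LHS = 2³ - 2·2 = 4; 4 ≠ 2 — holds  (d = 2)
Away from these crossings d keeps a constant sign, and checking every integer in [-10, 10] confirms d ≠ 0 throughout. Hence the two sides are never equal, so the relation holds for every integer in [-10, 10].

No counterexample appears in that range.

Answer: 0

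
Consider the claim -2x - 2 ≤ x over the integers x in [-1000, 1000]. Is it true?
The claim fails at x = -1:
x = -1: LHS = -2·(-1) - 2 = 0; 0 ≤ -1 — FAILS

Because a single integer refutes it, the statement is false.

Answer: False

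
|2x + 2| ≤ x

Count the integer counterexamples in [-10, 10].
Counterexamples in [-10, 10]: {-10, -9, -8, -7, -6, -5, -4, -3, -2, -1, 0, 1, 2, 3, 4, 5, 6, 7, 8, 9, 10}.

Counting them gives 21 values.

Answer: 21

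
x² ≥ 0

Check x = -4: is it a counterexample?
Substitute x = -4 into the relation:
x = -4: LHS = (-4)² = 16; 16 ≥ 0 — holds

The relation holds at x = -4, so it is not a counterexample.

Answer: No, x = -4 is not a counterexample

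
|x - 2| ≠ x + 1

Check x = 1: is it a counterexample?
Substitute x = 1 into the relation:
x = 1: LHS = |1 - 2| = |-1| = 1, RHS = 1 + 1 = 2; 1 ≠ 2 — holds

The relation holds at x = 1, so it is not a counterexample.

Answer: No, x = 1 is not a counterexample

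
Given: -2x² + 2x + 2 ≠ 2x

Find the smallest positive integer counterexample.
Testing positive integers:
x = 1: LHS = -2·1² + 2·1 + 2 = 2, RHS = 2·1 = 2; 2 ≠ 2 — FAILS  ← smallest positive counterexample

Answer: x = 1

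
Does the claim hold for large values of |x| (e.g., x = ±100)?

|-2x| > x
x = 100: LHS = |-2·100| = |-200| = 200; 200 > 100 — holds
x = -100: LHS = |-2·(-100)| = |200| = 200; 200 > -100 — holds

Answer: Yes, holds for both x = 100 and x = -100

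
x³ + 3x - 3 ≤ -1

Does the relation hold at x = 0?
x = 0: LHS = 0³ + 3·0 - 3 = -3; -3 ≤ -1 — holds

The relation is satisfied at x = 0.

Answer: Yes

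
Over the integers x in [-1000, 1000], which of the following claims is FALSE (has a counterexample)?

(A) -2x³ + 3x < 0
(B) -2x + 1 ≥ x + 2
(A) x = 0: LHS = -2·0³ + 3·0 = 0; 0 < 0 — FAILS
(B) x = 0: LHS = -2·0 + 1 = 1, RHS = 0 + 2 = 2; 1 ≥ 2 — FAILS

Answer: Both A and B are false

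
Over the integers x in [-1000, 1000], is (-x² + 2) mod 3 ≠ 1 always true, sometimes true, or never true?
Holds at x = 0: LHS = (-0² + 2) mod 3 = 2 mod 3 = 2; 2 ≠ 1 — holds
Fails at x = 1: LHS = (-1² + 2) mod 3 = 1 mod 3 = 1; 1 ≠ 1 — FAILS
It is satisfied by some integers in the range but not all.

Answer: Sometimes true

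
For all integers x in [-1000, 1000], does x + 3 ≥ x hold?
Over all integers in [-1000, 1000], LHS − RHS is smallest at x = 0, where it equals 3:
x = 0: LHS = 0 + 3 = 3; 3 ≥ 0 — holds
At the ends of the range:
x = -1000: LHS = (-1000) + 3 = -997; -997 ≥ -1000 — holds
x = 1000: LHS = 1000 + 3 = 1003; 1003 ≥ 1000 — holds
Hence LHS − RHS is never negative, i.e. LHS ≥ RHS throughout, so the relation holds for every integer in [-1000, 1000].

No counterexample exists.

Answer: True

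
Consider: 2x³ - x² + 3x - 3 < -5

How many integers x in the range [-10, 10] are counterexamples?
Counterexamples in [-10, 10]: {0, 1, 2, 3, 4, 5, 6, 7, 8, 9, 10}.

Counting them gives 11 values.

Answer: 11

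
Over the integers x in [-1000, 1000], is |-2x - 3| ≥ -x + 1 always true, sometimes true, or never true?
Holds at x = 0: LHS = |-2·0 - 3| = |-3| = 3, RHS = -0 + 1 = 1; 3 ≥ 1 — holds
Fails at x = -1: LHS = |-2·(-1) - 3| = |-1| = 1, RHS = -(-1) + 1 = 2; 1 ≥ 2 — FAILS
It is satisfied by some integers in the range but not all.

Answer: Sometimes true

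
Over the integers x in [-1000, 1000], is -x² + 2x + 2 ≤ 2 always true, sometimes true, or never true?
Holds at x = 0: LHS = -0² + 2·0 + 2 = 2; 2 ≤ 2 — holds
Fails at x = 1: LHS = -1² + 2·1 + 2 = 3; 3 ≤ 2 — FAILS
It is satisfied by some integers in the range but not all.

Answer: Sometimes true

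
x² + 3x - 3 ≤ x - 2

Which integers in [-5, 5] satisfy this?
Holds for: {-2, -1, 0}
Fails for: {-5, -4, -3, 1, 2, 3, 4, 5}

Answer: {-2, -1, 0}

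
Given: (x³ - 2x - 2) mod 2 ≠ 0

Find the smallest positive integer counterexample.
Testing positive integers:
x = 1: LHS = (1³ - 2·1 - 2) mod 2 = (-3) mod 2 = 1; 1 ≠ 0 — holds
x = 2: LHS = (2³ - 2·2 - 2) mod 2 = 2 mod 2 = 0; 0 ≠ 0 — FAILS  ← smallest positive counterexample

Answer: x = 2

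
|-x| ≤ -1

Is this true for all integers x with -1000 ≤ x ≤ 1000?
The claim fails at x = 0:
x = 0: LHS = |-0| = |0| = 0; 0 ≤ -1 — FAILS

Because a single integer refutes it, the statement is false.

Answer: False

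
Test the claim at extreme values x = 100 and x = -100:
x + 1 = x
x = 100: LHS = 100 + 1 = 101; 101 = 100 — FAILS
x = -100: LHS = (-100) + 1 = -99; -99 = -100 — FAILS

Answer: No, fails for both x = 100 and x = -100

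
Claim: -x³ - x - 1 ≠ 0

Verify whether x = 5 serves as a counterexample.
Substitute x = 5 into the relation:
x = 5: LHS = -5³ - 5 - 1 = -131; -131 ≠ 0 — holds

The relation holds at x = 5, so it is not a counterexample.

Answer: No, x = 5 is not a counterexample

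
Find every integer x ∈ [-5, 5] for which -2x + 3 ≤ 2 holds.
Holds for: {1, 2, 3, 4, 5}
Fails for: {-5, -4, -3, -2, -1, 0}

Answer: {1, 2, 3, 4, 5}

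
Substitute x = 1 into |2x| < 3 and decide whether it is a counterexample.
Substitute x = 1 into the relation:
x = 1: LHS = |2·1| = |2| = 2; 2 < 3 — holds

The claim holds here, so x = 1 is not a counterexample. (A counterexample exists elsewhere, e.g. x = 2.)

Answer: No, x = 1 is not a counterexample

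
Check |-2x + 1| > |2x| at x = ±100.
x = 100: LHS = |-2·100 + 1| = |-199| = 199, RHS = |2·100| = |200| = 200; 199 > 200 — FAILS
x = -100: LHS = |-2·(-100) + 1| = |201| = 201, RHS = |2·(-100)| = |-200| = 200; 201 > 200 — holds

Answer: Partially: fails for x = 100, holds for x = -100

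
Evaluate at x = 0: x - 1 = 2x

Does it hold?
x = 0: LHS = 0 - 1 = -1, RHS = 2·0 = 0; -1 = 0 — FAILS

The relation fails at x = 0, so x = 0 is a counterexample.

Answer: No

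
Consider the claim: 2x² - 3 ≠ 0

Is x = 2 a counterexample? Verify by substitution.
Substitute x = 2 into the relation:
x = 2: LHS = 2·2² - 3 = 5; 5 ≠ 0 — holds

The relation holds at x = 2, so it is not a counterexample.

Answer: No, x = 2 is not a counterexample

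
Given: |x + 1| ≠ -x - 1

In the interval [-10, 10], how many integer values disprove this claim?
Counterexamples in [-10, 10]: {-10, -9, -8, -7, -6, -5, -4, -3, -2, -1}.

Counting them gives 10 values.

Answer: 10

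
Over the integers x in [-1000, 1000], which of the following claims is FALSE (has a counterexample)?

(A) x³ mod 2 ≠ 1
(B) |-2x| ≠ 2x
(A) x = 1: LHS = (1³) mod 2 = 1 mod 2 = 1; 1 ≠ 1 — FAILS
(B) x = 0: LHS = |-2·0| = |0| = 0, RHS = 2·0 = 0; 0 ≠ 0 — FAILS

Answer: Both A and B are false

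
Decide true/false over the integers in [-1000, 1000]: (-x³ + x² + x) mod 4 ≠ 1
The claim fails at x = 1:
x = 1: LHS = (-1³ + 1² + 1) mod 4 = 1 mod 4 = 1; 1 ≠ 1 — FAILS

Because a single integer refutes it, the statement is false.

Answer: False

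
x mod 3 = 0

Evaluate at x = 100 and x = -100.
x = 100: LHS = 100 mod 3 = 1; 1 = 0 — FAILS
x = -100: LHS = (-100) mod 3 = 2; 2 = 0 — FAILS

Answer: No, fails for both x = 100 and x = -100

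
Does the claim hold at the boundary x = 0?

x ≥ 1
x = 0: 0 ≥ 1 — FAILS

The relation fails at x = 0, so x = 0 is a counterexample.

Answer: No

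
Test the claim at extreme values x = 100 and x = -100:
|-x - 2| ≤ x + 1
x = 100: LHS = |-100 - 2| = |-102| = 102, RHS = 100 + 1 = 101; 102 ≤ 101 — FAILS
x = -100: LHS = |-(-100) - 2| = |98| = 98, RHS = (-100) + 1 = -99; 98 ≤ -99 — FAILS

Answer: No, fails for both x = 100 and x = -100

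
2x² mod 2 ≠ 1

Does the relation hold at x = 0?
x = 0: LHS = (2·0²) mod 2 = 0 mod 2 = 0; 0 ≠ 1 — holds

The relation is satisfied at x = 0.

Answer: Yes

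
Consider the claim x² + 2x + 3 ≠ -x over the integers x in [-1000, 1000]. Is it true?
Over all integers in [-1000, 1000], LHS − RHS is always positive; it is smallest at x = -1, where it equals 1:
x = -1: LHS = (-1)² + 2·(-1) + 3 = 2, RHS = -(-1) = 1; 2 ≠ 1 — holds
At the ends of the range:
x = -1000: LHS = (-1000)² + 2·(-1000) + 3 = 998003, RHS = -(-1000) = 1000; 998003 ≠ 1000 — holds
x = 1000: LHS = 1000² + 2·1000 + 3 = 1002003; 1002003 ≠ -1000 — holds
Hence LHS − RHS is never 0, i.e. the two sides are never equal, so the relation holds for every integer in [-1000, 1000].

No counterexample exists.

Answer: True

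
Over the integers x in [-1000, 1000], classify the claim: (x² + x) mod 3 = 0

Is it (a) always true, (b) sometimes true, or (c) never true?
Holds at x = 0: LHS = (0² + 0) mod 3 = 0 mod 3 = 0; 0 = 0 — holds
Fails at x = 1: LHS = (1² + 1) mod 3 = 2 mod 3 = 2; 2 = 0 — FAILS
It is satisfied by some integers in the range but not all.

Answer: Sometimes true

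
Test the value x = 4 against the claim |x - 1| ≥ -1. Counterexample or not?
Substitute x = 4 into the relation:
x = 4: LHS = |4 - 1| = |3| = 3; 3 ≥ -1 — holds

The relation holds at x = 4, so it is not a counterexample.

Answer: No, x = 4 is not a counterexample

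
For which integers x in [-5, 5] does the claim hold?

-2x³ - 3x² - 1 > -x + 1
Holds for: {-5, -4, -3}
Fails for: {-2, -1, 0, 1, 2, 3, 4, 5}

Answer: {-5, -4, -3}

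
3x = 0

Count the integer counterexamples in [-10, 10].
Counterexamples in [-10, 10]: {-10, -9, -8, -7, -6, -5, -4, -3, -2, -1, 1, 2, 3, 4, 5, 6, 7, 8, 9, 10}.

Counting them gives 20 values.

Answer: 20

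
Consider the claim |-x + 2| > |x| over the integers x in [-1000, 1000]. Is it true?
The claim fails at x = 1:
x = 1: LHS = |-1 + 2| = |1| = 1, RHS = |1| = 1; 1 > 1 — FAILS

Because a single integer refutes it, the statement is false.

Answer: False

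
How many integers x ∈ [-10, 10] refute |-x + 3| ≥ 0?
An absolute value is never negative, so the left side is ≥ 0 for every x, while the right side is 0. Tightest case in [-10, 10] is x = 3:
x = 3: LHS = |-3 + 3| = |0| = 0; 0 ≥ 0 — holds
Hence LHS − RHS is never negative, i.e. LHS ≥ RHS throughout, so the relation holds for every integer in [-10, 10].

No counterexample appears in that range.

Answer: 0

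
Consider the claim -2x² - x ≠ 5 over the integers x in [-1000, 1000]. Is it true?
Over all integers in [-1000, 1000], LHS − RHS is always negative; it is closest to 0 at x = 0, where it equals -5:
x = 0: LHS = -2·0² - 0 = 0; 0 ≠ 5 — holds
At the ends of the range:
x = -1000: LHS = -2·(-1000)² - (-1000) = -1999000; -1999000 ≠ 5 — holds
x = 1000: LHS = -2·1000² - 1000 = -2001000; -2001000 ≠ 5 — holds
Hence LHS − RHS is never 0, i.e. the two sides are never equal, so the relation holds for every integer in [-1000, 1000].

No counterexample exists.

Answer: True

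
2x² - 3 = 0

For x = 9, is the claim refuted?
Substitute x = 9 into the relation:
x = 9: LHS = 2·9² - 3 = 159; 159 = 0 — FAILS

Since the claim fails at x = 9, this value is a counterexample.

Answer: Yes, x = 9 is a counterexample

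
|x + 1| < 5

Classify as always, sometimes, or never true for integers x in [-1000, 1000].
Holds at x = 0: LHS = |0 + 1| = |1| = 1; 1 < 5 — holds
Fails at x = 4: LHS = |4 + 1| = |5| = 5; 5 < 5 — FAILS
It is satisfied by some integers in the range but not all.

Answer: Sometimes true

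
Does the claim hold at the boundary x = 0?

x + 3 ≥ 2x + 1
x = 0: LHS = 0 + 3 = 3, RHS = 2·0 + 1 = 1; 3 ≥ 1 — holds

The relation is satisfied at x = 0.

Answer: Yes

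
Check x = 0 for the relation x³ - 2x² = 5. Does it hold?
x = 0: LHS = 0³ - 2·0² = 0; 0 = 5 — FAILS

The relation fails at x = 0, so x = 0 is a counterexample.

Answer: No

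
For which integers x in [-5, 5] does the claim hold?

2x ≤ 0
Holds for: {-5, -4, -3, -2, -1, 0}
Fails for: {1, 2, 3, 4, 5}

Answer: {-5, -4, -3, -2, -1, 0}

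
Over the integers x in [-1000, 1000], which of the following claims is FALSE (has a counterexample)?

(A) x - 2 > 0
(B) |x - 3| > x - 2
(A) x = 0: LHS = 0 - 2 = -2; -2 > 0 — FAILS
(B) x = 3: LHS = |3 - 3| = |0| = 0, RHS = 3 - 2 = 1; 0 > 1 — FAILS

Answer: Both A and B are false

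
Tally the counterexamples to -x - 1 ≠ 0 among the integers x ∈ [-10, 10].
Counterexamples in [-10, 10]: {-1}.

Counting them gives 1 values.

Answer: 1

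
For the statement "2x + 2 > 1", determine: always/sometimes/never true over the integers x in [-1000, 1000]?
Holds at x = 0: LHS = 2·0 + 2 = 2; 2 > 1 — holds
Fails at x = -1: LHS = 2·(-1) + 2 = 0; 0 > 1 — FAILS
It is satisfied by some integers in the range but not all.

Answer: Sometimes true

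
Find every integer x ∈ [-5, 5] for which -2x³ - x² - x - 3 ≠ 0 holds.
Track d = LHS − RHS over the integers in [-5, 5]. Equality would need d = 0, but d changes sign only between consecutive integers, jumping over 0:
x = -2: LHS = -2·(-2)³ - (-2)² - (-2) - 3 = 11; 11 ≠ 0 — holds  (d = 11)
x = -1: LHS = -2·(-1)³ - (-1)² - (-1) - 3 = -1; -1 ≠ 0 — holds  (d = -1)
Away from these crossings d keeps a constant sign, and checking every integer in [-5, 5] confirms d ≠ 0 throughout. Hence the two sides are never equal, so the relation holds for every integer in [-5, 5].

Answer: All integers in [-5, 5]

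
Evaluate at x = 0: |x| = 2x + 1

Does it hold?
x = 0: LHS = |0| = 0, RHS = 2·0 + 1 = 1; 0 = 1 — FAILS

The relation fails at x = 0, so x = 0 is a counterexample.

Answer: No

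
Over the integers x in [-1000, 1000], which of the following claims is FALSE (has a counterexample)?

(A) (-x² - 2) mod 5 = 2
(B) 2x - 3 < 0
(A) x = 0: LHS = (-0² - 2) mod 5 = (-2) mod 5 = 3; 3 = 2 — FAILS
(B) x = 2: LHS = 2·2 - 3 = 1; 1 < 0 — FAILS

Answer: Both A and B are false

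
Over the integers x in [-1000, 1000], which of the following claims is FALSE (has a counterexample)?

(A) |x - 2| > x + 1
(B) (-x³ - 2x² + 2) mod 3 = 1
(A) x = 1: LHS = |1 - 2| = |-1| = 1, RHS = 1 + 1 = 2; 1 > 2 — FAILS
(B) x = 0: LHS = (-0³ - 2·0² + 2) mod 3 = 2 mod 3 = 2; 2 = 1 — FAILS

Answer: Both A and B are false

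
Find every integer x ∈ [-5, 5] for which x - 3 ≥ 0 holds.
Holds for: {3, 4, 5}
Fails for: {-5, -4, -3, -2, -1, 0, 1, 2}

Answer: {3, 4, 5}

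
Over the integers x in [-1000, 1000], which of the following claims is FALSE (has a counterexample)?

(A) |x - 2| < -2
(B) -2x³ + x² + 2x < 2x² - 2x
(A) x = 0: LHS = |0 - 2| = |-2| = 2; 2 < -2 — FAILS
(B) x = 0: LHS = -2·0³ + 0² + 2·0 = 0, RHS = 2·0² - 2·0 = 0; 0 < 0 — FAILS

Answer: Both A and B are false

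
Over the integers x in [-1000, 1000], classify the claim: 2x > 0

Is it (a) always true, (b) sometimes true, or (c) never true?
Holds at x = 1: LHS = 2·1 = 2; 2 > 0 — holds
Fails at x = 0: LHS = 2·0 = 0; 0 > 0 — FAILS
It is satisfied by some integers in the range but not all.

Answer: Sometimes true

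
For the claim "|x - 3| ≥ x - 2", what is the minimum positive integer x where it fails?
Testing positive integers:
x = 1: LHS = |1 - 3| = |-2| = 2, RHS = 1 - 2 = -1; 2 ≥ -1 — holds
x = 2: LHS = |2 - 3| = |-1| = 1, RHS = 2 - 2 = 0; 1 ≥ 0 — holds
x = 3: LHS = |3 - 3| = |0| = 0, RHS = 3 - 2 = 1; 0 ≥ 1 — FAILS  ← smallest positive counterexample

Answer: x = 3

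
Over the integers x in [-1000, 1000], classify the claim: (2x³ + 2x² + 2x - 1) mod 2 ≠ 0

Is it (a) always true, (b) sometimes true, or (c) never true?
For a polynomial with integer coefficients, its value mod 2 depends only on x mod 2, so it suffices to check one representative of each residue class, x = 0, 1:
x = 0: LHS = (2·0³ + 2·0² + 2·0 - 1) mod 2 = (-1) mod 2 = 1; 1 ≠ 0 — holds
x = 1: LHS = (2·1³ + 2·1² + 2·1 - 1) mod 2 = 5 mod 2 = 1; 1 ≠ 0 — holds
The relation holds in every residue class, so the relation holds for every integer in [-1000, 1000].

No counterexample exists.

Answer: Always true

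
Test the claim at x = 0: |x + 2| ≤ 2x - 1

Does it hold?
x = 0: LHS = |0 + 2| = |2| = 2, RHS = 2·0 - 1 = -1; 2 ≤ -1 — FAILS

The relation fails at x = 0, so x = 0 is a counterexample.

Answer: No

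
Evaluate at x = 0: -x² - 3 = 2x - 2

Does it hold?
x = 0: LHS = -0² - 3 = -3, RHS = 2·0 - 2 = -2; -3 = -2 — FAILS

The relation fails at x = 0, so x = 0 is a counterexample.

Answer: No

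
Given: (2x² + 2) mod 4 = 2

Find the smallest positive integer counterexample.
Testing positive integers:
x = 1: LHS = (2·1² + 2) mod 4 = 4 mod 4 = 0; 0 = 2 — FAILS  ← smallest positive counterexample

Answer: x = 1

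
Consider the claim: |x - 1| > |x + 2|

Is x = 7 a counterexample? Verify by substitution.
Substitute x = 7 into the relation:
x = 7: LHS = |7 - 1| = |6| = 6, RHS = |7 + 2| = |9| = 9; 6 > 9 — FAILS

Since the claim fails at x = 7, this value is a counterexample.

Answer: Yes, x = 7 is a counterexample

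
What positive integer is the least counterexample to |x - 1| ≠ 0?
Testing positive integers:
x = 1: LHS = |1 - 1| = |0| = 0; 0 ≠ 0 — FAILS  ← smallest positive counterexample

Answer: x = 1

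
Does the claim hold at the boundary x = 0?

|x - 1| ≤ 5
x = 0: LHS = |0 - 1| = |-1| = 1; 1 ≤ 5 — holds

The relation is satisfied at x = 0.

Answer: Yes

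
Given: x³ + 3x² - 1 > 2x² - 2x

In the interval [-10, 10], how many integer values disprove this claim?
Counterexamples in [-10, 10]: {-10, -9, -8, -7, -6, -5, -4, -3, -2, -1, 0}.

Counting them gives 11 values.

Answer: 11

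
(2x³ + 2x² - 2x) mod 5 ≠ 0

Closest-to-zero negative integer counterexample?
Testing negative integers from -1 downward:
x = -1: LHS = (2·(-1)³ + 2·(-1)² - 2·(-1)) mod 5 = 2 mod 5 = 2; 2 ≠ 0 — holds
x = -2: LHS = (2·(-2)³ + 2·(-2)² - 2·(-2)) mod 5 = (-4) mod 5 = 1; 1 ≠ 0 — holds
x = -3: LHS = (2·(-3)³ + 2·(-3)² - 2·(-3)) mod 5 = (-30) mod 5 = 0; 0 ≠ 0 — FAILS  ← closest negative counterexample to 0

Answer: x = -3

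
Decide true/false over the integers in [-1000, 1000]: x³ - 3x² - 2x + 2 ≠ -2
The claim fails at x = 1:
x = 1: LHS = 1³ - 3·1² - 2·1 + 2 = -2; -2 ≠ -2 — FAILS

Because a single integer refutes it, the statement is false.

Answer: False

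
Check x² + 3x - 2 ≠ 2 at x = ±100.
x = 100: LHS = 100² + 3·100 - 2 = 10298; 10298 ≠ 2 — holds
x = -100: LHS = (-100)² + 3·(-100) - 2 = 9698; 9698 ≠ 2 — holds

Answer: Yes, holds for both x = 100 and x = -100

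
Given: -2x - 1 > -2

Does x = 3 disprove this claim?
Substitute x = 3 into the relation:
x = 3: LHS = -2·3 - 1 = -7; -7 > -2 — FAILS

Since the claim fails at x = 3, this value is a counterexample.

Answer: Yes, x = 3 is a counterexample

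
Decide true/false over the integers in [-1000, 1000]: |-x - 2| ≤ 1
The claim fails at x = 0:
x = 0: LHS = |-0 - 2| = |-2| = 2; 2 ≤ 1 — FAILS

Because a single integer refutes it, the statement is false.

Answer: False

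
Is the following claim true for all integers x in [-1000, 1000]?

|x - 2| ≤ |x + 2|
The claim fails at x = -1:
x = -1: LHS = |(-1) - 2| = |-3| = 3, RHS = |(-1) + 2| = |1| = 1; 3 ≤ 1 — FAILS

Because a single integer refutes it, the statement is false.

Answer: False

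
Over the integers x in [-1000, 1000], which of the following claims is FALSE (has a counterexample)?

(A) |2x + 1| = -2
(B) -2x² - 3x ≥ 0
(A) x = 0: LHS = |2·0 + 1| = |1| = 1; 1 = -2 — FAILS
(B) x = 1: LHS = -2·1² - 3·1 = -5; -5 ≥ 0 — FAILS

Answer: Both A and B are false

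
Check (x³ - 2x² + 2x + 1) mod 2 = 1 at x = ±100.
x = 100: LHS = (100³ - 2·100² + 2·100 + 1) mod 2 = 980201 mod 2 = 1; 1 = 1 — holds
x = -100: LHS = ((-100)³ - 2·(-100)² + 2·(-100) + 1) mod 2 = (-1020199) mod 2 = 1; 1 = 1 — holds

Answer: Yes, holds for both x = 100 and x = -100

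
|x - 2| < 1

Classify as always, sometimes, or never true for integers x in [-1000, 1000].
Holds at x = 2: LHS = |2 - 2| = |0| = 0; 0 < 1 — holds
Fails at x = 0: LHS = |0 - 2| = |-2| = 2; 2 < 1 — FAILS
It is satisfied by some integers in the range but not all.

Answer: Sometimes true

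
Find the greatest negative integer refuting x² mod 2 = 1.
Testing negative integers from -1 downward:
x = -1: LHS = ((-1)²) mod 2 = 1 mod 2 = 1; 1 = 1 — holds
x = -2: LHS = ((-2)²) mod 2 = 4 mod 2 = 0; 0 = 1 — FAILS  ← closest negative counterexample to 0

Answer: x = -2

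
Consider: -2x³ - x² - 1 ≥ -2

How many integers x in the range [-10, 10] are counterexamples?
Counterexamples in [-10, 10]: {1, 2, 3, 4, 5, 6, 7, 8, 9, 10}.

Counting them gives 10 values.

Answer: 10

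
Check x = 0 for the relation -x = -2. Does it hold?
x = 0: LHS = -0 = 0; 0 = -2 — FAILS

The relation fails at x = 0, so x = 0 is a counterexample.

Answer: No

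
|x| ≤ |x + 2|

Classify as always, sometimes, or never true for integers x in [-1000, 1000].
Holds at x = 0: LHS = |0| = 0, RHS = |0 + 2| = |2| = 2; 0 ≤ 2 — holds
Fails at x = -2: LHS = |-2| = 2, RHS = |(-2) + 2| = |0| = 0; 2 ≤ 0 — FAILS
It is satisfied by some integers in the range but not all.

Answer: Sometimes true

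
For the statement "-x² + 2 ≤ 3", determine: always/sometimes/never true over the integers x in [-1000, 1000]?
Over all integers in [-1000, 1000], LHS − RHS is largest at x = 0, where it equals -1:
x = 0: LHS = -0² + 2 = 2; 2 ≤ 3 — holds
At the ends of the range:
x = -1000: LHS = -(-1000)² + 2 = -999998; -999998 ≤ 3 — holds
x = 1000: LHS = -1000² + 2 = -999998; -999998 ≤ 3 — holds
Hence LHS − RHS is never positive, i.e. LHS ≤ RHS throughout, so the relation holds for every integer in [-1000, 1000].

No counterexample exists.

Answer: Always true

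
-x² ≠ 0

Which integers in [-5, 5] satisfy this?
Holds for: {-5, -4, -3, -2, -1, 1, 2, 3, 4, 5}
Fails for: {0}

Answer: {-5, -4, -3, -2, -1, 1, 2, 3, 4, 5}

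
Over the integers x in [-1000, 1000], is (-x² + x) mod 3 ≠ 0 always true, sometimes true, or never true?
Holds at x = -1: LHS = (-(-1)² + (-1)) mod 3 = (-2) mod 3 = 1; 1 ≠ 0 — holds
Fails at x = 0: LHS = (-0² + 0) mod 3 = 0 mod 3 = 0; 0 ≠ 0 — FAILS
It is satisfied by some integers in the range but not all.

Answer: Sometimes true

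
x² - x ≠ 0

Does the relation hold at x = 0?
x = 0: LHS = 0² - 0 = 0; 0 ≠ 0 — FAILS

The relation fails at x = 0, so x = 0 is a counterexample.

Answer: No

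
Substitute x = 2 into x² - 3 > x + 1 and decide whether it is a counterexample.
Substitute x = 2 into the relation:
x = 2: LHS = 2² - 3 = 1, RHS = 2 + 1 = 3; 1 > 3 — FAILS

Since the claim fails at x = 2, this value is a counterexample.

Answer: Yes, x = 2 is a counterexample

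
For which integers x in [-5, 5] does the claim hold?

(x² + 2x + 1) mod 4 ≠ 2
For a polynomial with integer coefficients, its value mod 4 depends only on x mod 4, so it suffices to check one representative of each residue class, x = 0, 1, 2, 3:
x = 0: LHS = (0² + 2·0 + 1) mod 4 = 1 mod 4 = 1; 1 ≠ 2 — holds
x = 1: LHS = (1² + 2·1 + 1) mod 4 = 4 mod 4 = 0; 0 ≠ 2 — holds
x = 2: LHS = (2² + 2·2 + 1) mod 4 = 9 mod 4 = 1; 1 ≠ 2 — holds
x = 3: LHS = (3² + 2·3 + 1) mod 4 = 16 mod 4 = 0; 0 ≠ 2 — holds
The relation holds in every residue class, so the relation holds for every integer in [-5, 5].

Answer: All integers in [-5, 5]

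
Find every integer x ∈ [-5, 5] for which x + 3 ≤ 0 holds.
Holds for: {-5, -4, -3}
Fails for: {-2, -1, 0, 1, 2, 3, 4, 5}

Answer: {-5, -4, -3}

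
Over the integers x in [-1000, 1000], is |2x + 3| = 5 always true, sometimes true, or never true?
Holds at x = 1: LHS = |2·1 + 3| = |5| = 5; 5 = 5 — holds
Fails at x = 0: LHS = |2·0 + 3| = |3| = 3; 3 = 5 — FAILS
It is satisfied by some integers in the range but not all.

Answer: Sometimes true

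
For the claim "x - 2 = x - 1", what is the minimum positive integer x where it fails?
Testing positive integers:
x = 1: LHS = 1 - 2 = -1, RHS = 1 - 1 = 0; -1 = 0 — FAILS  ← smallest positive counterexample

Answer: x = 1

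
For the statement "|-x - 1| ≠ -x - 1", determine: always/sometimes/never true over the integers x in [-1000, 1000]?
Holds at x = 0: LHS = |-0 - 1| = |-1| = 1, RHS = -0 - 1 = -1; 1 ≠ -1 — holds
Fails at x = -1: LHS = |-(-1) - 1| = |0| = 0, RHS = -(-1) - 1 = 0; 0 ≠ 0 — FAILS
It is satisfied by some integers in the range but not all.

Answer: Sometimes true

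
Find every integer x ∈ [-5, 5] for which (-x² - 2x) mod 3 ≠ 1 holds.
Holds for: {-5, -3, -2, 0, 1, 3, 4}
Fails for: {-4, -1, 2, 5}

Answer: {-5, -3, -2, 0, 1, 3, 4}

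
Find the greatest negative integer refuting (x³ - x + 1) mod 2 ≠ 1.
Testing negative integers from -1 downward:
x = -1: LHS = ((-1)³ - (-1) + 1) mod 2 = 1 mod 2 = 1; 1 ≠ 1 — FAILS  ← closest negative counterexample to 0

Answer: x = -1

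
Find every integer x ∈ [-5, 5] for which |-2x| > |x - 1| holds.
Holds for: {-5, -4, -3, -2, 1, 2, 3, 4, 5}
Fails for: {-1, 0}

Answer: {-5, -4, -3, -2, 1, 2, 3, 4, 5}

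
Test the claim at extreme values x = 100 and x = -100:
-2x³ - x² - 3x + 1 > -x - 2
x = 100: LHS = -2·100³ - 100² - 3·100 + 1 = -2010299, RHS = -100 - 2 = -102; -2010299 > -102 — FAILS
x = -100: LHS = -2·(-100)³ - (-100)² - 3·(-100) + 1 = 1990301, RHS = -(-100) - 2 = 98; 1990301 > 98 — holds

Answer: Partially: fails for x = 100, holds for x = -100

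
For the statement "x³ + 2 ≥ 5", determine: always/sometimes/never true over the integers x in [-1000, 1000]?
Holds at x = 2: LHS = 2³ + 2 = 10; 10 ≥ 5 — holds
Fails at x = 0: LHS = 0³ + 2 = 2; 2 ≥ 5 — FAILS
It is satisfied by some integers in the range but not all.

Answer: Sometimes true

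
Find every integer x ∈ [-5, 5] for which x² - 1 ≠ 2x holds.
Track d = LHS − RHS over the integers in [-5, 5]. Equality would need d = 0, but d changes sign only between consecutive integers, jumping over 0:
x = -1: LHS = (-1)² - 1 = 0, RHS = 2·(-1) = -2; 0 ≠ -2 — holds  (d = 2)
x = 0: LHS = 0² - 1 = -1, RHS = 2·0 = 0; -1 ≠ 0 — holds  (d = -1)
x = 2: LHS = 2² - 1 = 3, RHS = 2·2 = 4; 3 ≠ 4 — holds  (d = -1)
x = 3: LHS = 3² - 1 = 8, RHS = 2·3 = 6; 8 ≠ 6 — holds  (d = 2)
Away from these crossings d keeps a constant sign, and checking every integer in [-5, 5] confirms d ≠ 0 throughout. Hence the two sides are never equal, so the relation holds for every integer in [-5, 5].

Answer: All integers in [-5, 5]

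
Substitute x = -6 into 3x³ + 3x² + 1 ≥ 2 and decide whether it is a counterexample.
Substitute x = -6 into the relation:
x = -6: LHS = 3·(-6)³ + 3·(-6)² + 1 = -539; -539 ≥ 2 — FAILS

Since the claim fails at x = -6, this value is a counterexample.

Answer: Yes, x = -6 is a counterexample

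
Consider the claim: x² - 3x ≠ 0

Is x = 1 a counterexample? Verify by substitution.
Substitute x = 1 into the relation:
x = 1: LHS = 1² - 3·1 = -2; -2 ≠ 0 — holds

The claim holds here, so x = 1 is not a counterexample. (A counterexample exists elsewhere, e.g. x = 0.)

Answer: No, x = 1 is not a counterexample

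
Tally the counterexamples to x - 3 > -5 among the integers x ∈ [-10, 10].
Counterexamples in [-10, 10]: {-10, -9, -8, -7, -6, -5, -4, -3, -2}.

Counting them gives 9 values.

Answer: 9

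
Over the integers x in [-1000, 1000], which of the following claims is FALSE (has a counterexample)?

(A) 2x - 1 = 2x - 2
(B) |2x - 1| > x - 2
(A) x = 0: LHS = 2·0 - 1 = -1, RHS = 2·0 - 2 = -2; -1 = -2 — FAILS

(B) Over all integers in [-1000, 1000], LHS − RHS is smallest at x = 1, where it equals 2:
x = 1: LHS = |2·1 - 1| = |1| = 1, RHS = 1 - 2 = -1; 1 > -1 — holds
At the ends of the range:
x = -1000: LHS = |2·(-1000) - 1| = |-2001| = 2001, RHS = (-1000) - 2 = -1002; 2001 > -1002 — holds
x = 1000: LHS = |2·1000 - 1| = |1999| = 1999, RHS = 1000 - 2 = 998; 1999 > 998 — holds
Hence LHS − RHS is never zero or negative, i.e. LHS > RHS throughout, so the relation holds for every integer in [-1000, 1000].

Only (A) has a counterexample.

Answer: A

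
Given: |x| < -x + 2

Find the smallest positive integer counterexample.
Testing positive integers:
x = 1: LHS = |1| = 1, RHS = -1 + 2 = 1; 1 < 1 — FAILS  ← smallest positive counterexample

Answer: x = 1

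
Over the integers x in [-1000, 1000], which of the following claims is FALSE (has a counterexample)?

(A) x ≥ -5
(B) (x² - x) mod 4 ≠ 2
(A) x = -6: -6 ≥ -5 — FAILS
(B) x = -1: LHS = ((-1)² - (-1)) mod 4 = 2 mod 4 = 2; 2 ≠ 2 — FAILS

Answer: Both A and B are false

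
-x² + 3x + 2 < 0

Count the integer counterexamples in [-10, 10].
Counterexamples in [-10, 10]: {0, 1, 2, 3}.

Counting them gives 4 values.

Answer: 4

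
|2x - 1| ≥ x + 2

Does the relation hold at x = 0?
x = 0: LHS = |2·0 - 1| = |-1| = 1, RHS = 0 + 2 = 2; 1 ≥ 2 — FAILS

The relation fails at x = 0, so x = 0 is a counterexample.

Answer: No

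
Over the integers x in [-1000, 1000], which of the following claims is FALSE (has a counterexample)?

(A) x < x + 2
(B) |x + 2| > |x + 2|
(A) Over all integers in [-1000, 1000], LHS − RHS is largest at x = 0, where it equals -2:
x = 0: RHS = 0 + 2 = 2; 0 < 2 — holds
At the ends of the range:
x = -1000: RHS = (-1000) + 2 = -998; -1000 < -998 — holds
x = 1000: RHS = 1000 + 2 = 1002; 1000 < 1002 — holds
Hence LHS − RHS is never zero or positive, i.e. LHS < RHS throughout, so the relation holds for every integer in [-1000, 1000].

(B) x = 0: LHS = |0 + 2| = |2| = 2, RHS = |0 + 2| = |2| = 2; 2 > 2 — FAILS

Only (B) has a counterexample.

Answer: B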